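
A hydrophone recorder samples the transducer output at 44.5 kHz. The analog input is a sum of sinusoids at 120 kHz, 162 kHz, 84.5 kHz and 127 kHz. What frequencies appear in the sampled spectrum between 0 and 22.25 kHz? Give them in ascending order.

fs/2 = 22.25 kHz.
120 kHz mod fs = 31 kHz.
31 kHz > fs/2 = 22.25 kHz, folds to fs − 31 kHz = 13.5 kHz.
162 kHz mod fs = 28.5 kHz.
28.5 kHz > fs/2 = 22.25 kHz, folds to fs − 28.5 kHz = 16 kHz.
84.5 kHz mod fs = 40 kHz.
40 kHz > fs/2 = 22.25 kHz, folds to fs − 40 kHz = 4.5 kHz.
127 kHz mod fs = 38 kHz.
38 kHz > fs/2 = 22.25 kHz, folds to fs − 38 kHz = 6.5 kHz.
Distinct values: {4.5 kHz, 6.5 kHz, 13.5 kHz, 16 kHz}.

4.5 kHz, 6.5 kHz, 13.5 kHz, 16 kHz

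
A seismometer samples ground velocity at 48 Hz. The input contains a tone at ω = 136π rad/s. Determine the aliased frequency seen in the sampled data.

ω = 136π rad/s → f = ω/(2π) = 68 Hz.
68 Hz mod fs = 20 Hz.
20 Hz ≤ fs/2 = 24 Hz, appears at 20 Hz.

20 Hz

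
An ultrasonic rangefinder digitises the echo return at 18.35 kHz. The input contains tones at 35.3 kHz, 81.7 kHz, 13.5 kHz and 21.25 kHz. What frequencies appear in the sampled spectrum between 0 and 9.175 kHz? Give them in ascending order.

fs/2 = 9.175 kHz.
35.3 kHz mod fs = 16.95 kHz.
16.95 kHz > fs/2 = 9.175 kHz, folds to fs − 16.95 kHz = 1.4 kHz.
81.7 kHz mod fs = 8.3 kHz.
8.3 kHz ≤ fs/2 = 9.175 kHz, appears at 8.3 kHz.
13.5 kHz > fs/2 = 9.175 kHz, folds to fs − 13.5 kHz = 4.85 kHz.
21.25 kHz mod fs = 2.9 kHz.
2.9 kHz ≤ fs/2 = 9.175 kHz, appears at 2.9 kHz.
Distinct values: {1.4 kHz, 2.9 kHz, 4.85 kHz, 8.3 kHz}.

1.4 kHz, 2.9 kHz, 4.85 kHz, 8.3 kHz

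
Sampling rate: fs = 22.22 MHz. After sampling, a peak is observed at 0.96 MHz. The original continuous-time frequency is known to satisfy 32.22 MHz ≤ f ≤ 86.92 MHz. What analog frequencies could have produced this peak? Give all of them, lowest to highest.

Frequencies that alias to 0.96 MHz are k·fs ± 0.96 MHz for integer k ≥ 0.
k=0: 0.96 MHz.
k=1: 21.26 MHz, 23.18 MHz.
k=2: 43.48 MHz, 45.4 MHz.
k=3: 65.7 MHz, 67.62 MHz.
k=4: 87.92 MHz, 89.84 MHz.
Within [32.22 MHz, 86.92 MHz]: 43.48 MHz, 45.4 MHz, 65.7 MHz, 67.62 MHz.

43.48 MHz, 45.4 MHz, 65.7 MHz, 67.62 MHz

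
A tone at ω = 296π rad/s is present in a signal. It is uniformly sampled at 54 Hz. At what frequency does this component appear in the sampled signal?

14 Hz

ω = 296π rad/s → f = ω/(2π) = 148 Hz.
148 Hz mod fs = 40 Hz.
40 Hz > fs/2 = 27 Hz, folds to fs − 40 Hz = 14 Hz.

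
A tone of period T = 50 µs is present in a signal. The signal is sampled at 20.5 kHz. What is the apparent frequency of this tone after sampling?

0.5 kHz

T = 50 µs → f = 1/T = 20 kHz.
20 kHz > fs/2 = 10.25 kHz, folds to fs − 20 kHz = 0.5 kHz.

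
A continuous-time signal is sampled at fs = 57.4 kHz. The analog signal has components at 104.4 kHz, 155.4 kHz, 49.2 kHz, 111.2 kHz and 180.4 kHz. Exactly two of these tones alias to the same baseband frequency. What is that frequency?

8.2 kHz

fs/2 = 28.7 kHz.
104.4 kHz mod fs = 47 kHz.
47 kHz > fs/2 = 28.7 kHz, folds to fs − 47 kHz = 10.4 kHz.
155.4 kHz mod fs = 40.6 kHz.
40.6 kHz > fs/2 = 28.7 kHz, folds to fs − 40.6 kHz = 16.8 kHz.
49.2 kHz > fs/2 = 28.7 kHz, folds to fs − 49.2 kHz = 8.2 kHz.
111.2 kHz mod fs = 53.8 kHz.
53.8 kHz > fs/2 = 28.7 kHz, folds to fs − 53.8 kHz = 3.6 kHz.
180.4 kHz mod fs = 8.2 kHz.
8.2 kHz ≤ fs/2 = 28.7 kHz, appears at 8.2 kHz.
49.2 kHz and 180.4 kHz both map to 8.2 kHz.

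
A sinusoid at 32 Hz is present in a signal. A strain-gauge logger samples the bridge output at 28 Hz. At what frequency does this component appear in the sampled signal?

32 Hz mod fs = 4 Hz.
4 Hz ≤ fs/2 = 14 Hz, appears at 4 Hz.

4 Hz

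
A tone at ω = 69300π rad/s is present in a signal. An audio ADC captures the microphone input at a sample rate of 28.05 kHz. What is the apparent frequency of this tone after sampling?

ω = 69300π rad/s → f = ω/(2π) = 34650 Hz = 34.65 kHz.
34.65 kHz mod fs = 6.6 kHz.
6.6 kHz ≤ fs/2 = 14.025 kHz, appears at 6.6 kHz.

6.6 kHz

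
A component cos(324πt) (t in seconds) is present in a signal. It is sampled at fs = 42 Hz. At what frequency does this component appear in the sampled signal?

6 Hz

ω = 324π rad/s → f = ω/(2π) = 162 Hz.
162 Hz mod fs = 36 Hz.
36 Hz > fs/2 = 21 Hz, folds to fs − 36 Hz = 6 Hz.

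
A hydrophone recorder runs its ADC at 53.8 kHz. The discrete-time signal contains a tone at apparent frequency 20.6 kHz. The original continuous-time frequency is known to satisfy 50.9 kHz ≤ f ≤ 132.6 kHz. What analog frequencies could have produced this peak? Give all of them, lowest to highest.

Frequencies that alias to 20.6 kHz are k·fs ± 20.6 kHz for integer k ≥ 0.
k=0: 20.6 kHz.
k=1: 33.2 kHz, 74.4 kHz.
k=2: 87 kHz, 128.2 kHz.
k=3: 140.8 kHz, 182 kHz.
Within [50.9 kHz, 132.6 kHz]: 74.4 kHz, 87 kHz, 128.2 kHz.

74.4 kHz, 87 kHz, 128.2 kHz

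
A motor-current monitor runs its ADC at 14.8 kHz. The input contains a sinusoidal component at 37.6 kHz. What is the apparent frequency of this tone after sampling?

6.8 kHz

37.6 kHz mod fs = 8 kHz.
8 kHz > fs/2 = 7.4 kHz, folds to fs − 8 kHz = 6.8 kHz.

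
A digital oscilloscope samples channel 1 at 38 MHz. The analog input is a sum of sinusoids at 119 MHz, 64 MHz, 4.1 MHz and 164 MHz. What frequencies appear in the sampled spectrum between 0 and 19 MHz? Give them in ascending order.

fs/2 = 19 MHz.
119 MHz mod fs = 5 MHz.
5 MHz ≤ fs/2 = 19 MHz, appears at 5 MHz.
64 MHz mod fs = 26 MHz.
26 MHz > fs/2 = 19 MHz, folds to fs − 26 MHz = 12 MHz.
4.1 MHz ≤ fs/2 = 19 MHz, passes unchanged.
164 MHz mod fs = 12 MHz.
12 MHz ≤ fs/2 = 19 MHz, appears at 12 MHz.
Distinct values: {4.1 MHz, 5 MHz, 12 MHz}.

4.1 MHz, 5 MHz, 12 MHz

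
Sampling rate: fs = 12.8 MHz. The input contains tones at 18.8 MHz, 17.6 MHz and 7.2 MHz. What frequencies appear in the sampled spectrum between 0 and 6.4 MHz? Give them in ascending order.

4.8 MHz, 5.6 MHz, 6 MHz

fs/2 = 6.4 MHz.
18.8 MHz mod fs = 6 MHz.
6 MHz ≤ fs/2 = 6.4 MHz, appears at 6 MHz.
17.6 MHz mod fs = 4.8 MHz.
4.8 MHz ≤ fs/2 = 6.4 MHz, appears at 4.8 MHz.
7.2 MHz > fs/2 = 6.4 MHz, folds to fs − 7.2 MHz = 5.6 MHz.
Distinct values: {4.8 MHz, 5.6 MHz, 6 MHz}.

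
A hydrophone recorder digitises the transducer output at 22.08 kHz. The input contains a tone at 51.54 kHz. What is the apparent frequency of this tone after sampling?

51.54 kHz mod fs = 7.38 kHz.
7.38 kHz ≤ fs/2 = 11.04 kHz, appears at 7.38 kHz.

7.38 kHz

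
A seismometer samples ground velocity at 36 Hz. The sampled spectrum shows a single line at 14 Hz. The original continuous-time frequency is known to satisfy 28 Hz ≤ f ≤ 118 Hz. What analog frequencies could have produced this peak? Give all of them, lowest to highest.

Frequencies that alias to 14 Hz are k·fs ± 14 Hz for integer k ≥ 0.
k=0: 14 Hz.
k=1: 22 Hz, 50 Hz.
k=2: 58 Hz, 86 Hz.
k=3: 94 Hz, 122 Hz.
k=4: 130 Hz, 158 Hz.
Within [28 Hz, 118 Hz]: 50 Hz, 58 Hz, 86 Hz, 94 Hz.

50 Hz, 58 Hz, 86 Hz, 94 Hz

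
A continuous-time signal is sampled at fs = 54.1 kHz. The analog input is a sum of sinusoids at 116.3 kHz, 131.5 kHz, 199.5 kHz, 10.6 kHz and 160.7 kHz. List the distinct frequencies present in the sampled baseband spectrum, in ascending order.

1.6 kHz, 8.1 kHz, 10.6 kHz, 16.9 kHz, 23.3 kHz

fs/2 = 27.05 kHz.
116.3 kHz mod fs = 8.1 kHz.
8.1 kHz ≤ fs/2 = 27.05 kHz, appears at 8.1 kHz.
131.5 kHz mod fs = 23.3 kHz.
23.3 kHz ≤ fs/2 = 27.05 kHz, appears at 23.3 kHz.
199.5 kHz mod fs = 37.2 kHz.
37.2 kHz > fs/2 = 27.05 kHz, folds to fs − 37.2 kHz = 16.9 kHz.
10.6 kHz ≤ fs/2 = 27.05 kHz, passes unchanged.
160.7 kHz mod fs = 52.5 kHz.
52.5 kHz > fs/2 = 27.05 kHz, folds to fs − 52.5 kHz = 1.6 kHz.
Distinct values: {1.6 kHz, 8.1 kHz, 10.6 kHz, 16.9 kHz, 23.3 kHz}.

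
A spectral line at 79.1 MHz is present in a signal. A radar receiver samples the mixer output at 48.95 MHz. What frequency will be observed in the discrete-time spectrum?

18.8 MHz

79.1 MHz mod fs = 30.15 MHz.
30.15 MHz > fs/2 = 24.475 MHz, folds to fs − 30.15 MHz = 18.8 MHz.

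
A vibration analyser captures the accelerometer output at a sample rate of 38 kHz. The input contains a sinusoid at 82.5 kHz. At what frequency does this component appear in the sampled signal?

6.5 kHz

82.5 kHz mod fs = 6.5 kHz.
6.5 kHz ≤ fs/2 = 19 kHz, appears at 6.5 kHz.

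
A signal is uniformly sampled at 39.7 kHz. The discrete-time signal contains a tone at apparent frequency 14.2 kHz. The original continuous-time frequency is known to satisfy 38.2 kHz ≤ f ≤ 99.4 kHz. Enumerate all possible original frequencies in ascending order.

Frequencies that alias to 14.2 kHz are k·fs ± 14.2 kHz for integer k ≥ 0.
k=0: 14.2 kHz.
k=1: 25.5 kHz, 53.9 kHz.
k=2: 65.2 kHz, 93.6 kHz.
k=3: 104.9 kHz, 133.3 kHz.
Within [38.2 kHz, 99.4 kHz]: 53.9 kHz, 65.2 kHz, 93.6 kHz.

53.9 kHz, 65.2 kHz, 93.6 kHz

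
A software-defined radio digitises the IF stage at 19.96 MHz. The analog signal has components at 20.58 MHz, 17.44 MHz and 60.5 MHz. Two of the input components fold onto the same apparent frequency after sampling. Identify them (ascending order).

fs/2 = 9.98 MHz.
20.58 MHz mod fs = 0.62 MHz.
0.62 MHz ≤ fs/2 = 9.98 MHz, appears at 0.62 MHz.
17.44 MHz > fs/2 = 9.98 MHz, folds to fs − 17.44 MHz = 2.52 MHz.
60.5 MHz mod fs = 0.62 MHz.
0.62 MHz ≤ fs/2 = 9.98 MHz, appears at 0.62 MHz.
20.58 MHz and 60.5 MHz both map to 0.62 MHz.

20.58 MHz, 60.5 MHz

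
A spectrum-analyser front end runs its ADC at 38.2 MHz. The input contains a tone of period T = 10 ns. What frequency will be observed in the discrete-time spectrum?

14.6 MHz

T = 10 ns → f = 1/T = 100 MHz.
100 MHz mod fs = 23.6 MHz.
23.6 MHz > fs/2 = 19.1 MHz, folds to fs − 23.6 MHz = 14.6 MHz.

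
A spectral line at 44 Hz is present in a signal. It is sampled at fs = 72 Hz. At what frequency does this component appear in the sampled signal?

44 Hz > fs/2 = 36 Hz, folds to fs − 44 Hz = 28 Hz.

28 Hz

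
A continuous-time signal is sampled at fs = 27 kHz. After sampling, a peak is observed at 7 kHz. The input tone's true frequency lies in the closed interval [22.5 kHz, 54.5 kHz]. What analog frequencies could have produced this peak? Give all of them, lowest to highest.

34 kHz, 47 kHz

Frequencies that alias to 7 kHz are k·fs ± 7 kHz for integer k ≥ 0.
k=0: 7 kHz.
k=1: 20 kHz, 34 kHz.
k=2: 47 kHz, 61 kHz.
k=3: 74 kHz, 88 kHz.
Within [22.5 kHz, 54.5 kHz]: 34 kHz, 47 kHz.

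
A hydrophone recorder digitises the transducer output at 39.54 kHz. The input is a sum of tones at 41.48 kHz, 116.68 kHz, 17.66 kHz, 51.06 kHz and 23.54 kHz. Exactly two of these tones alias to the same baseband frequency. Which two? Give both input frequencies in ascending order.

fs/2 = 19.77 kHz.
41.48 kHz mod fs = 1.94 kHz.
1.94 kHz ≤ fs/2 = 19.77 kHz, appears at 1.94 kHz.
116.68 kHz mod fs = 37.6 kHz.
37.6 kHz > fs/2 = 19.77 kHz, folds to fs − 37.6 kHz = 1.94 kHz.
17.66 kHz ≤ fs/2 = 19.77 kHz, passes unchanged.
51.06 kHz mod fs = 11.52 kHz.
11.52 kHz ≤ fs/2 = 19.77 kHz, appears at 11.52 kHz.
23.54 kHz > fs/2 = 19.77 kHz, folds to fs − 23.54 kHz = 16 kHz.
41.48 kHz and 116.68 kHz both map to 1.94 kHz.

41.48 kHz, 116.68 kHz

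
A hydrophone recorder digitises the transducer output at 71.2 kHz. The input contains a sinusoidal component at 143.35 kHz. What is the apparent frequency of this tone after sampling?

143.35 kHz mod fs = 0.95 kHz.
0.95 kHz ≤ fs/2 = 35.6 kHz, appears at 0.95 kHz.

0.95 kHz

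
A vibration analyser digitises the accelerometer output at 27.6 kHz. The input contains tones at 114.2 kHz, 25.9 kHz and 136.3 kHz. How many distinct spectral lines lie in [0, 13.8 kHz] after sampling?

2

fs/2 = 13.8 kHz.
114.2 kHz mod fs = 3.8 kHz.
3.8 kHz ≤ fs/2 = 13.8 kHz, appears at 3.8 kHz.
25.9 kHz > fs/2 = 13.8 kHz, folds to fs − 25.9 kHz = 1.7 kHz.
136.3 kHz mod fs = 25.9 kHz.
25.9 kHz > fs/2 = 13.8 kHz, folds to fs − 25.9 kHz = 1.7 kHz.
Distinct values: {1.7 kHz, 3.8 kHz} → 2.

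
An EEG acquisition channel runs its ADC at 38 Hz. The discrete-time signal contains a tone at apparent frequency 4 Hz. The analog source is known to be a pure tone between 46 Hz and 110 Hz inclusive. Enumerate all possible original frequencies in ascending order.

72 Hz, 80 Hz, 110 Hz

Frequencies that alias to 4 Hz are k·fs ± 4 Hz for integer k ≥ 0.
k=0: 4 Hz.
k=1: 34 Hz, 42 Hz.
k=2: 72 Hz, 80 Hz.
k=3: 110 Hz, 118 Hz.
k=4: 148 Hz, 156 Hz.
Within [46 Hz, 110 Hz]: 72 Hz, 80 Hz, 110 Hz.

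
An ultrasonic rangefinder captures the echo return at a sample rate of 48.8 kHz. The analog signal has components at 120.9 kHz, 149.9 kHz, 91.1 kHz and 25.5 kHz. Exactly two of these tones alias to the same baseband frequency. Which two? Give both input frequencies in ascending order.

25.5 kHz, 120.9 kHz

fs/2 = 24.4 kHz.
120.9 kHz mod fs = 23.3 kHz.
23.3 kHz ≤ fs/2 = 24.4 kHz, appears at 23.3 kHz.
149.9 kHz mod fs = 3.5 kHz.
3.5 kHz ≤ fs/2 = 24.4 kHz, appears at 3.5 kHz.
91.1 kHz mod fs = 42.3 kHz.
42.3 kHz > fs/2 = 24.4 kHz, folds to fs − 42.3 kHz = 6.5 kHz.
25.5 kHz > fs/2 = 24.4 kHz, folds to fs − 25.5 kHz = 23.3 kHz.
25.5 kHz and 120.9 kHz both map to 23.3 kHz.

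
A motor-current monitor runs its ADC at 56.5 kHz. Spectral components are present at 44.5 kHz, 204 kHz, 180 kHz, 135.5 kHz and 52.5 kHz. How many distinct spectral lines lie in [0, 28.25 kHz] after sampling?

fs/2 = 28.25 kHz.
44.5 kHz > fs/2 = 28.25 kHz, folds to fs − 44.5 kHz = 12 kHz.
204 kHz mod fs = 34.5 kHz.
34.5 kHz > fs/2 = 28.25 kHz, folds to fs − 34.5 kHz = 22 kHz.
180 kHz mod fs = 10.5 kHz.
10.5 kHz ≤ fs/2 = 28.25 kHz, appears at 10.5 kHz.
135.5 kHz mod fs = 22.5 kHz.
22.5 kHz ≤ fs/2 = 28.25 kHz, appears at 22.5 kHz.
52.5 kHz > fs/2 = 28.25 kHz, folds to fs − 52.5 kHz = 4 kHz.
Distinct values: {4 kHz, 10.5 kHz, 12 kHz, 22 kHz, 22.5 kHz} → 5.

5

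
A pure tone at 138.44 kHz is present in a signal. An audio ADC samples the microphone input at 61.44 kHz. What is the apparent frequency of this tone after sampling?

138.44 kHz mod fs = 15.56 kHz.
15.56 kHz ≤ fs/2 = 30.72 kHz, appears at 15.56 kHz.

15.56 kHz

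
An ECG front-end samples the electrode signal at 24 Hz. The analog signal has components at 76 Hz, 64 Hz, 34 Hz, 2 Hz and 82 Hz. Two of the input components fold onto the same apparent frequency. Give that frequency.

10 Hz

fs/2 = 12 Hz.
76 Hz mod fs = 4 Hz.
4 Hz ≤ fs/2 = 12 Hz, appears at 4 Hz.
64 Hz mod fs = 16 Hz.
16 Hz > fs/2 = 12 Hz, folds to fs − 16 Hz = 8 Hz.
34 Hz mod fs = 10 Hz.
10 Hz ≤ fs/2 = 12 Hz, appears at 10 Hz.
2 Hz ≤ fs/2 = 12 Hz, passes unchanged.
82 Hz mod fs = 10 Hz.
10 Hz ≤ fs/2 = 12 Hz, appears at 10 Hz.
34 Hz and 82 Hz both map to 10 Hz.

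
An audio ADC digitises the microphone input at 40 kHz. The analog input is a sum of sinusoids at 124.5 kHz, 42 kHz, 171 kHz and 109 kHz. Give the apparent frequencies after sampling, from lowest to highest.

2 kHz, 4.5 kHz, 11 kHz

fs/2 = 20 kHz.
124.5 kHz mod fs = 4.5 kHz.
4.5 kHz ≤ fs/2 = 20 kHz, appears at 4.5 kHz.
42 kHz mod fs = 2 kHz.
2 kHz ≤ fs/2 = 20 kHz, appears at 2 kHz.
171 kHz mod fs = 11 kHz.
11 kHz ≤ fs/2 = 20 kHz, appears at 11 kHz.
109 kHz mod fs = 29 kHz.
29 kHz > fs/2 = 20 kHz, folds to fs − 29 kHz = 11 kHz.
Distinct values: {2 kHz, 4.5 kHz, 11 kHz}.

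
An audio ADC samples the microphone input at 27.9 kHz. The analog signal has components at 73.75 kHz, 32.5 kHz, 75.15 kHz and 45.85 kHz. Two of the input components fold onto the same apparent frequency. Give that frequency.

fs/2 = 13.95 kHz.
73.75 kHz mod fs = 17.95 kHz.
17.95 kHz > fs/2 = 13.95 kHz, folds to fs − 17.95 kHz = 9.95 kHz.
32.5 kHz mod fs = 4.6 kHz.
4.6 kHz ≤ fs/2 = 13.95 kHz, appears at 4.6 kHz.
75.15 kHz mod fs = 19.35 kHz.
19.35 kHz > fs/2 = 13.95 kHz, folds to fs − 19.35 kHz = 8.55 kHz.
45.85 kHz mod fs = 17.95 kHz.
17.95 kHz > fs/2 = 13.95 kHz, folds to fs − 17.95 kHz = 9.95 kHz.
45.85 kHz and 73.75 kHz both map to 9.95 kHz.

9.95 kHz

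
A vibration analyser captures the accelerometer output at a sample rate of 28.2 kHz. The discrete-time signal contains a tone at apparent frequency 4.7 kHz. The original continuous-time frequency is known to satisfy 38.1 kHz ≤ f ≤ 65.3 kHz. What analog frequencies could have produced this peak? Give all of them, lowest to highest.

51.7 kHz, 61.1 kHz

Frequencies that alias to 4.7 kHz are k·fs ± 4.7 kHz for integer k ≥ 0.
k=0: 4.7 kHz.
k=1: 23.5 kHz, 32.9 kHz.
k=2: 51.7 kHz, 61.1 kHz.
k=3: 79.9 kHz, 89.3 kHz.
Within [38.1 kHz, 65.3 kHz]: 51.7 kHz, 61.1 kHz.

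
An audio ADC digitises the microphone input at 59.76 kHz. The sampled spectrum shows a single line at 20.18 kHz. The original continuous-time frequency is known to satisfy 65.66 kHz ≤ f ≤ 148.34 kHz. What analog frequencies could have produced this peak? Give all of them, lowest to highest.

79.94 kHz, 99.34 kHz, 139.7 kHz

Frequencies that alias to 20.18 kHz are k·fs ± 20.18 kHz for integer k ≥ 0.
k=0: 20.18 kHz.
k=1: 39.58 kHz, 79.94 kHz.
k=2: 99.34 kHz, 139.7 kHz.
k=3: 159.1 kHz, 199.46 kHz.
Within [65.66 kHz, 148.34 kHz]: 79.94 kHz, 99.34 kHz, 139.7 kHz.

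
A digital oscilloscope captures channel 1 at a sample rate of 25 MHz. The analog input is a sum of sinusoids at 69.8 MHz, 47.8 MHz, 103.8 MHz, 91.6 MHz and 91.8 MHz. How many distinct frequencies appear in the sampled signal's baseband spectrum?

5

fs/2 = 12.5 MHz.
69.8 MHz mod fs = 19.8 MHz.
19.8 MHz > fs/2 = 12.5 MHz, folds to fs − 19.8 MHz = 5.2 MHz.
47.8 MHz mod fs = 22.8 MHz.
22.8 MHz > fs/2 = 12.5 MHz, folds to fs − 22.8 MHz = 2.2 MHz.
103.8 MHz mod fs = 3.8 MHz.
3.8 MHz ≤ fs/2 = 12.5 MHz, appears at 3.8 MHz.
91.6 MHz mod fs = 16.6 MHz.
16.6 MHz > fs/2 = 12.5 MHz, folds to fs − 16.6 MHz = 8.4 MHz.
91.8 MHz mod fs = 16.8 MHz.
16.8 MHz > fs/2 = 12.5 MHz, folds to fs − 16.8 MHz = 8.2 MHz.
Distinct values: {2.2 MHz, 3.8 MHz, 5.2 MHz, 8.2 MHz, 8.4 MHz} → 5.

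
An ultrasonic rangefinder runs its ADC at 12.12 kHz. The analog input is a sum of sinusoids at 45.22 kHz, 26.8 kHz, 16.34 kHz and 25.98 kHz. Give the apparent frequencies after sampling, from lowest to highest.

fs/2 = 6.06 kHz.
45.22 kHz mod fs = 8.86 kHz.
8.86 kHz > fs/2 = 6.06 kHz, folds to fs − 8.86 kHz = 3.26 kHz.
26.8 kHz mod fs = 2.56 kHz.
2.56 kHz ≤ fs/2 = 6.06 kHz, appears at 2.56 kHz.
16.34 kHz mod fs = 4.22 kHz.
4.22 kHz ≤ fs/2 = 6.06 kHz, appears at 4.22 kHz.
25.98 kHz mod fs = 1.74 kHz.
1.74 kHz ≤ fs/2 = 6.06 kHz, appears at 1.74 kHz.
Distinct values: {1.74 kHz, 2.56 kHz, 3.26 kHz, 4.22 kHz}.

1.74 kHz, 2.56 kHz, 3.26 kHz, 4.22 kHz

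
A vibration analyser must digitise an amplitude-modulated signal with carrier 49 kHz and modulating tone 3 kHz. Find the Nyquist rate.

104 kHz

AM sidebands sit at fc ± fm = 46 kHz and 52 kHz.
Highest-frequency component: 52 kHz.
Nyquist rate = 2 × 52 kHz = 104 kHz.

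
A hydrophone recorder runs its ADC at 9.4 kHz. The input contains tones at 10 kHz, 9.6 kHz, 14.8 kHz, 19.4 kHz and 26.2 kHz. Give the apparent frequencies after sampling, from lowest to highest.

0.2 kHz, 0.6 kHz, 2 kHz, 4 kHz

fs/2 = 4.7 kHz.
10 kHz mod fs = 0.6 kHz.
0.6 kHz ≤ fs/2 = 4.7 kHz, appears at 0.6 kHz.
9.6 kHz mod fs = 0.2 kHz.
0.2 kHz ≤ fs/2 = 4.7 kHz, appears at 0.2 kHz.
14.8 kHz mod fs = 5.4 kHz.
5.4 kHz > fs/2 = 4.7 kHz, folds to fs − 5.4 kHz = 4 kHz.
19.4 kHz mod fs = 0.6 kHz.
0.6 kHz ≤ fs/2 = 4.7 kHz, appears at 0.6 kHz.
26.2 kHz mod fs = 7.4 kHz.
7.4 kHz > fs/2 = 4.7 kHz, folds to fs − 7.4 kHz = 2 kHz.
Distinct values: {0.2 kHz, 0.6 kHz, 2 kHz, 4 kHz}.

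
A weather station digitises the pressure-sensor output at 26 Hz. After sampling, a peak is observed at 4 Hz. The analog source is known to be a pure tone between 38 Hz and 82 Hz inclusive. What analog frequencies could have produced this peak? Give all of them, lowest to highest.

48 Hz, 56 Hz, 74 Hz, 82 Hz

Frequencies that alias to 4 Hz are k·fs ± 4 Hz for integer k ≥ 0.
k=0: 4 Hz.
k=1: 22 Hz, 30 Hz.
k=2: 48 Hz, 56 Hz.
k=3: 74 Hz, 82 Hz.
k=4: 100 Hz, 108 Hz.
Within [38 Hz, 82 Hz]: 48 Hz, 56 Hz, 74 Hz, 82 Hz.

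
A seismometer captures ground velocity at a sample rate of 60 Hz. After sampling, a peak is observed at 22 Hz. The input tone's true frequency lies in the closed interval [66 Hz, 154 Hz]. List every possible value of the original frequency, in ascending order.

82 Hz, 98 Hz, 142 Hz

Frequencies that alias to 22 Hz are k·fs ± 22 Hz for integer k ≥ 0.
k=0: 22 Hz.
k=1: 38 Hz, 82 Hz.
k=2: 98 Hz, 142 Hz.
k=3: 158 Hz, 202 Hz.
Within [66 Hz, 154 Hz]: 82 Hz, 98 Hz, 142 Hz.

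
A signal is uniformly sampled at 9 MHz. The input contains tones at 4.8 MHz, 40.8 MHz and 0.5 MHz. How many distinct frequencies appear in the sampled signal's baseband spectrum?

2

fs/2 = 4.5 MHz.
4.8 MHz > fs/2 = 4.5 MHz, folds to fs − 4.8 MHz = 4.2 MHz.
40.8 MHz mod fs = 4.8 MHz.
4.8 MHz > fs/2 = 4.5 MHz, folds to fs − 4.8 MHz = 4.2 MHz.
0.5 MHz ≤ fs/2 = 4.5 MHz, passes unchanged.
Distinct values: {0.5 MHz, 4.2 MHz} → 2.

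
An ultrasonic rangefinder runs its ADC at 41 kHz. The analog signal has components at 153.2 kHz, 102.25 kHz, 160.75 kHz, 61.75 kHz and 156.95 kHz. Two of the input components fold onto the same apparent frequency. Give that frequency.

20.25 kHz

fs/2 = 20.5 kHz.
153.2 kHz mod fs = 30.2 kHz.
30.2 kHz > fs/2 = 20.5 kHz, folds to fs − 30.2 kHz = 10.8 kHz.
102.25 kHz mod fs = 20.25 kHz.
20.25 kHz ≤ fs/2 = 20.5 kHz, appears at 20.25 kHz.
160.75 kHz mod fs = 37.75 kHz.
37.75 kHz > fs/2 = 20.5 kHz, folds to fs − 37.75 kHz = 3.25 kHz.
61.75 kHz mod fs = 20.75 kHz.
20.75 kHz > fs/2 = 20.5 kHz, folds to fs − 20.75 kHz = 20.25 kHz.
156.95 kHz mod fs = 33.95 kHz.
33.95 kHz > fs/2 = 20.5 kHz, folds to fs − 33.95 kHz = 7.05 kHz.
61.75 kHz and 102.25 kHz both map to 20.25 kHz.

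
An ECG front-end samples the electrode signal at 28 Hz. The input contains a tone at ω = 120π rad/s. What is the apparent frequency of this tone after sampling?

4 Hz

ω = 120π rad/s → f = ω/(2π) = 60 Hz.
60 Hz mod fs = 4 Hz.
4 Hz ≤ fs/2 = 14 Hz, appears at 4 Hz.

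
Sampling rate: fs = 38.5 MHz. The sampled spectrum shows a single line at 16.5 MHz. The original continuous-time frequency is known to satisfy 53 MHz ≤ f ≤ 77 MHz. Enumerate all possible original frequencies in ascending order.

55 MHz, 60.5 MHz

Frequencies that alias to 16.5 MHz are k·fs ± 16.5 MHz for integer k ≥ 0.
k=0: 16.5 MHz.
k=1: 22 MHz, 55 MHz.
k=2: 60.5 MHz, 93.5 MHz.
k=3: 99 MHz, 132 MHz.
Within [53 MHz, 77 MHz]: 55 MHz, 60.5 MHz.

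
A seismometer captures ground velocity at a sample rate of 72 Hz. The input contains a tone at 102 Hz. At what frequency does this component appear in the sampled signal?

30 Hz

102 Hz mod fs = 30 Hz.
30 Hz ≤ fs/2 = 36 Hz, appears at 30 Hz.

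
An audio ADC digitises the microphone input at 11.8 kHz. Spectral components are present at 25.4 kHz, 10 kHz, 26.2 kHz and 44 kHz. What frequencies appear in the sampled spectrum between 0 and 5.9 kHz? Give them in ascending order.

fs/2 = 5.9 kHz.
25.4 kHz mod fs = 1.8 kHz.
1.8 kHz ≤ fs/2 = 5.9 kHz, appears at 1.8 kHz.
10 kHz > fs/2 = 5.9 kHz, folds to fs − 10 kHz = 1.8 kHz.
26.2 kHz mod fs = 2.6 kHz.
2.6 kHz ≤ fs/2 = 5.9 kHz, appears at 2.6 kHz.
44 kHz mod fs = 8.6 kHz.
8.6 kHz > fs/2 = 5.9 kHz, folds to fs − 8.6 kHz = 3.2 kHz.
Distinct values: {1.8 kHz, 2.6 kHz, 3.2 kHz}.

1.8 kHz, 2.6 kHz, 3.2 kHz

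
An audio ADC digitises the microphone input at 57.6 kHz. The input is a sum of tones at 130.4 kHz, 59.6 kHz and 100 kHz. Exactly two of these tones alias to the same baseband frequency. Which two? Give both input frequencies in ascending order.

100 kHz, 130.4 kHz

fs/2 = 28.8 kHz.
130.4 kHz mod fs = 15.2 kHz.
15.2 kHz ≤ fs/2 = 28.8 kHz, appears at 15.2 kHz.
59.6 kHz mod fs = 2 kHz.
2 kHz ≤ fs/2 = 28.8 kHz, appears at 2 kHz.
100 kHz mod fs = 42.4 kHz.
42.4 kHz > fs/2 = 28.8 kHz, folds to fs − 42.4 kHz = 15.2 kHz.
100 kHz and 130.4 kHz both map to 15.2 kHz.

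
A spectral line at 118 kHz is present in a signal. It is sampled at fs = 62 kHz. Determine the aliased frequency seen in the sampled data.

6 kHz

118 kHz mod fs = 56 kHz.
56 kHz > fs/2 = 31 kHz, folds to fs − 56 kHz = 6 kHz.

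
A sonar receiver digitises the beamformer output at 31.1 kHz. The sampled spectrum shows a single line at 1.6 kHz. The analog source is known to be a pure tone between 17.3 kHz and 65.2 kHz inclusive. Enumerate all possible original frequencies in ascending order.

Frequencies that alias to 1.6 kHz are k·fs ± 1.6 kHz for integer k ≥ 0.
k=0: 1.6 kHz.
k=1: 29.5 kHz, 32.7 kHz.
k=2: 60.6 kHz, 63.8 kHz.
k=3: 91.7 kHz, 94.9 kHz.
Within [17.3 kHz, 65.2 kHz]: 29.5 kHz, 32.7 kHz, 60.6 kHz, 63.8 kHz.

29.5 kHz, 32.7 kHz, 60.6 kHz, 63.8 kHz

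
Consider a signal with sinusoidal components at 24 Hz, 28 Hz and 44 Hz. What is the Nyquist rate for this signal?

88 Hz

Highest-frequency component: 44 Hz.
Nyquist rate = 2 × 44 Hz = 88 Hz.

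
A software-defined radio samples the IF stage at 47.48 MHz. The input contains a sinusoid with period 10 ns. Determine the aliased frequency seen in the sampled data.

T = 10 ns → f = 1/T = 100 MHz.
100 MHz mod fs = 5.04 MHz.
5.04 MHz ≤ fs/2 = 23.74 MHz, appears at 5.04 MHz.

5.04 MHz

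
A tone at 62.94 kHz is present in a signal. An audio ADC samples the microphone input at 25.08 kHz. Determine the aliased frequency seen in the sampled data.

12.3 kHz

62.94 kHz mod fs = 12.78 kHz.
12.78 kHz > fs/2 = 12.54 kHz, folds to fs − 12.78 kHz = 12.3 kHz.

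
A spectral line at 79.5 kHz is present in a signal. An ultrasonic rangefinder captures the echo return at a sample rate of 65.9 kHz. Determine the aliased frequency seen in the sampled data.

79.5 kHz mod fs = 13.6 kHz.
13.6 kHz ≤ fs/2 = 32.95 kHz, appears at 13.6 kHz.

13.6 kHz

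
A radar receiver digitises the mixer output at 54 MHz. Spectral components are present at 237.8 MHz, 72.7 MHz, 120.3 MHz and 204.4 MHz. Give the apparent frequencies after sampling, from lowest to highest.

fs/2 = 27 MHz.
237.8 MHz mod fs = 21.8 MHz.
21.8 MHz ≤ fs/2 = 27 MHz, appears at 21.8 MHz.
72.7 MHz mod fs = 18.7 MHz.
18.7 MHz ≤ fs/2 = 27 MHz, appears at 18.7 MHz.
120.3 MHz mod fs = 12.3 MHz.
12.3 MHz ≤ fs/2 = 27 MHz, appears at 12.3 MHz.
204.4 MHz mod fs = 42.4 MHz.
42.4 MHz > fs/2 = 27 MHz, folds to fs − 42.4 MHz = 11.6 MHz.
Distinct values: {11.6 MHz, 12.3 MHz, 18.7 MHz, 21.8 MHz}.

11.6 MHz, 12.3 MHz, 18.7 MHz, 21.8 MHz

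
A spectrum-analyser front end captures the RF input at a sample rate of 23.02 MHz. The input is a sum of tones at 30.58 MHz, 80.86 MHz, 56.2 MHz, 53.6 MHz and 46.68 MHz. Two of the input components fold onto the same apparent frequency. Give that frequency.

7.56 MHz

fs/2 = 11.51 MHz.
30.58 MHz mod fs = 7.56 MHz.
7.56 MHz ≤ fs/2 = 11.51 MHz, appears at 7.56 MHz.
80.86 MHz mod fs = 11.8 MHz.
11.8 MHz > fs/2 = 11.51 MHz, folds to fs − 11.8 MHz = 11.22 MHz.
56.2 MHz mod fs = 10.16 MHz.
10.16 MHz ≤ fs/2 = 11.51 MHz, appears at 10.16 MHz.
53.6 MHz mod fs = 7.56 MHz.
7.56 MHz ≤ fs/2 = 11.51 MHz, appears at 7.56 MHz.
46.68 MHz mod fs = 0.64 MHz.
0.64 MHz ≤ fs/2 = 11.51 MHz, appears at 0.64 MHz.
30.58 MHz and 53.6 MHz both map to 7.56 MHz.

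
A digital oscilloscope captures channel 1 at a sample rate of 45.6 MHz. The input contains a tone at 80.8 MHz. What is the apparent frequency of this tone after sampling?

80.8 MHz mod fs = 35.2 MHz.
35.2 MHz > fs/2 = 22.8 MHz, folds to fs − 35.2 MHz = 10.4 MHz.

10.4 MHz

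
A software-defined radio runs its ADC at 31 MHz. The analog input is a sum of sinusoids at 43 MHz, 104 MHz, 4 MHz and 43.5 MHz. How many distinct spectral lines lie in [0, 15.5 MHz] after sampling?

fs/2 = 15.5 MHz.
43 MHz mod fs = 12 MHz.
12 MHz ≤ fs/2 = 15.5 MHz, appears at 12 MHz.
104 MHz mod fs = 11 MHz.
11 MHz ≤ fs/2 = 15.5 MHz, appears at 11 MHz.
4 MHz ≤ fs/2 = 15.5 MHz, passes unchanged.
43.5 MHz mod fs = 12.5 MHz.
12.5 MHz ≤ fs/2 = 15.5 MHz, appears at 12.5 MHz.
Distinct values: {4 MHz, 11 MHz, 12 MHz, 12.5 MHz} → 4.

4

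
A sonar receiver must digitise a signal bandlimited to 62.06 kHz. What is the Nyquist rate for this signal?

Nyquist rate = 2 × 62.06 kHz = 124.12 kHz.

124.12 kHz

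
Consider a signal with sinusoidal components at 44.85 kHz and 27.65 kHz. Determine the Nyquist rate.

Highest-frequency component: 44.85 kHz.
Nyquist rate = 2 × 44.85 kHz = 89.7 kHz.

89.7 kHz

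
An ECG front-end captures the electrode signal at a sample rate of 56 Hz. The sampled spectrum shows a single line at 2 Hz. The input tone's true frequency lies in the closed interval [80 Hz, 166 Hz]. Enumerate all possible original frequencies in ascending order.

Frequencies that alias to 2 Hz are k·fs ± 2 Hz for integer k ≥ 0.
k=0: 2 Hz.
k=1: 54 Hz, 58 Hz.
k=2: 110 Hz, 114 Hz.
k=3: 166 Hz, 170 Hz.
k=4: 222 Hz, 226 Hz.
Within [80 Hz, 166 Hz]: 110 Hz, 114 Hz, 166 Hz.

110 Hz, 114 Hz, 166 Hz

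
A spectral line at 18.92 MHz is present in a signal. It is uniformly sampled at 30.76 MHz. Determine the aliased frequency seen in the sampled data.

11.84 MHz

18.92 MHz > fs/2 = 15.38 MHz, folds to fs − 18.92 MHz = 11.84 MHz.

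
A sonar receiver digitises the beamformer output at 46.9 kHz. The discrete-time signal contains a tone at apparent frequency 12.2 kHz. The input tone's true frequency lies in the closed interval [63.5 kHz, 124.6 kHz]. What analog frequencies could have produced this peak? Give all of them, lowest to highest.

Frequencies that alias to 12.2 kHz are k·fs ± 12.2 kHz for integer k ≥ 0.
k=0: 12.2 kHz.
k=1: 34.7 kHz, 59.1 kHz.
k=2: 81.6 kHz, 106 kHz.
k=3: 128.5 kHz, 152.9 kHz.
Within [63.5 kHz, 124.6 kHz]: 81.6 kHz, 106 kHz.

81.6 kHz, 106 kHz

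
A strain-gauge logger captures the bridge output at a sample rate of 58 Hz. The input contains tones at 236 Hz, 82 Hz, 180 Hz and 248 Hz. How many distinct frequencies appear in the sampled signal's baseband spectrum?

4

fs/2 = 29 Hz.
236 Hz mod fs = 4 Hz.
4 Hz ≤ fs/2 = 29 Hz, appears at 4 Hz.
82 Hz mod fs = 24 Hz.
24 Hz ≤ fs/2 = 29 Hz, appears at 24 Hz.
180 Hz mod fs = 6 Hz.
6 Hz ≤ fs/2 = 29 Hz, appears at 6 Hz.
248 Hz mod fs = 16 Hz.
16 Hz ≤ fs/2 = 29 Hz, appears at 16 Hz.
Distinct values: {4 Hz, 6 Hz, 16 Hz, 24 Hz} → 4.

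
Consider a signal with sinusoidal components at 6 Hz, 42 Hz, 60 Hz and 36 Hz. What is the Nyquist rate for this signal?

Highest-frequency component: 60 Hz.
Nyquist rate = 2 × 60 Hz = 120 Hz.

120 Hz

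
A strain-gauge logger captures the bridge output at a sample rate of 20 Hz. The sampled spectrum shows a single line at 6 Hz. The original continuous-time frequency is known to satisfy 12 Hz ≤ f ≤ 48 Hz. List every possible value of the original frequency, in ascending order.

14 Hz, 26 Hz, 34 Hz, 46 Hz

Frequencies that alias to 6 Hz are k·fs ± 6 Hz for integer k ≥ 0.
k=0: 6 Hz.
k=1: 14 Hz, 26 Hz.
k=2: 34 Hz, 46 Hz.
k=3: 54 Hz, 66 Hz.
Within [12 Hz, 48 Hz]: 14 Hz, 26 Hz, 34 Hz, 46 Hz.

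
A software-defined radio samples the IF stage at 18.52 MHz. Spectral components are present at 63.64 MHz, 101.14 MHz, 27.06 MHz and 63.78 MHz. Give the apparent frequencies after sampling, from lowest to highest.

8.08 MHz, 8.22 MHz, 8.54 MHz

fs/2 = 9.26 MHz.
63.64 MHz mod fs = 8.08 MHz.
8.08 MHz ≤ fs/2 = 9.26 MHz, appears at 8.08 MHz.
101.14 MHz mod fs = 8.54 MHz.
8.54 MHz ≤ fs/2 = 9.26 MHz, appears at 8.54 MHz.
27.06 MHz mod fs = 8.54 MHz.
8.54 MHz ≤ fs/2 = 9.26 MHz, appears at 8.54 MHz.
63.78 MHz mod fs = 8.22 MHz.
8.22 MHz ≤ fs/2 = 9.26 MHz, appears at 8.22 MHz.
Distinct values: {8.08 MHz, 8.22 MHz, 8.54 MHz}.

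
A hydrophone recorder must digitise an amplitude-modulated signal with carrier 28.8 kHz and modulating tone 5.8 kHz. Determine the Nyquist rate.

AM sidebands sit at fc ± fm = 23 kHz and 34.6 kHz.
Highest-frequency component: 34.6 kHz.
Nyquist rate = 2 × 34.6 kHz = 69.2 kHz.

69.2 kHz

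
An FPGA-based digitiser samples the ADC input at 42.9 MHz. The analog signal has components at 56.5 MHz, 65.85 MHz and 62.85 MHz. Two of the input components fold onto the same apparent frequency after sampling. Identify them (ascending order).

62.85 MHz, 65.85 MHz

fs/2 = 21.45 MHz.
56.5 MHz mod fs = 13.6 MHz.
13.6 MHz ≤ fs/2 = 21.45 MHz, appears at 13.6 MHz.
65.85 MHz mod fs = 22.95 MHz.
22.95 MHz > fs/2 = 21.45 MHz, folds to fs − 22.95 MHz = 19.95 MHz.
62.85 MHz mod fs = 19.95 MHz.
19.95 MHz ≤ fs/2 = 21.45 MHz, appears at 19.95 MHz.
62.85 MHz and 65.85 MHz both map to 19.95 MHz.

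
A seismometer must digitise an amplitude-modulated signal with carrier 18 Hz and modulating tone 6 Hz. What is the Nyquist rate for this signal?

AM sidebands sit at fc ± fm = 12 Hz and 24 Hz.
Highest-frequency component: 24 Hz.
Nyquist rate = 2 × 24 Hz = 48 Hz.

48 Hz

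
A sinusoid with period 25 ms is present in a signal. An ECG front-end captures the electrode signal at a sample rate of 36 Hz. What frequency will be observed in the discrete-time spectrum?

4 Hz

T = 25 ms → f = 1/T = 40 Hz.
40 Hz mod fs = 4 Hz.
4 Hz ≤ fs/2 = 18 Hz, appears at 4 Hz.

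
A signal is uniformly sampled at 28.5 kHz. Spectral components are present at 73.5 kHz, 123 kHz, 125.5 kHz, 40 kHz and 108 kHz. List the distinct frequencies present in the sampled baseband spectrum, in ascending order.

fs/2 = 14.25 kHz.
73.5 kHz mod fs = 16.5 kHz.
16.5 kHz > fs/2 = 14.25 kHz, folds to fs − 16.5 kHz = 12 kHz.
123 kHz mod fs = 9 kHz.
9 kHz ≤ fs/2 = 14.25 kHz, appears at 9 kHz.
125.5 kHz mod fs = 11.5 kHz.
11.5 kHz ≤ fs/2 = 14.25 kHz, appears at 11.5 kHz.
40 kHz mod fs = 11.5 kHz.
11.5 kHz ≤ fs/2 = 14.25 kHz, appears at 11.5 kHz.
108 kHz mod fs = 22.5 kHz.
22.5 kHz > fs/2 = 14.25 kHz, folds to fs − 22.5 kHz = 6 kHz.
Distinct values: {6 kHz, 9 kHz, 11.5 kHz, 12 kHz}.

6 kHz, 9 kHz, 11.5 kHz, 12 kHz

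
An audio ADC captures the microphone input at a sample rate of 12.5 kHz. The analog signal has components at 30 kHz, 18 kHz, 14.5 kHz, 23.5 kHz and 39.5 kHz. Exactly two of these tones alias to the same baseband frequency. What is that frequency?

fs/2 = 6.25 kHz.
30 kHz mod fs = 5 kHz.
5 kHz ≤ fs/2 = 6.25 kHz, appears at 5 kHz.
18 kHz mod fs = 5.5 kHz.
5.5 kHz ≤ fs/2 = 6.25 kHz, appears at 5.5 kHz.
14.5 kHz mod fs = 2 kHz.
2 kHz ≤ fs/2 = 6.25 kHz, appears at 2 kHz.
23.5 kHz mod fs = 11 kHz.
11 kHz > fs/2 = 6.25 kHz, folds to fs − 11 kHz = 1.5 kHz.
39.5 kHz mod fs = 2 kHz.
2 kHz ≤ fs/2 = 6.25 kHz, appears at 2 kHz.
14.5 kHz and 39.5 kHz both map to 2 kHz.

2 kHz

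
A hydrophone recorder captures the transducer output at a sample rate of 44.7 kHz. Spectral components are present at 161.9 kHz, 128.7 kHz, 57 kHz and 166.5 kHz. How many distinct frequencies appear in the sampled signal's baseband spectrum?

3

fs/2 = 22.35 kHz.
161.9 kHz mod fs = 27.8 kHz.
27.8 kHz > fs/2 = 22.35 kHz, folds to fs − 27.8 kHz = 16.9 kHz.
128.7 kHz mod fs = 39.3 kHz.
39.3 kHz > fs/2 = 22.35 kHz, folds to fs − 39.3 kHz = 5.4 kHz.
57 kHz mod fs = 12.3 kHz.
12.3 kHz ≤ fs/2 = 22.35 kHz, appears at 12.3 kHz.
166.5 kHz mod fs = 32.4 kHz.
32.4 kHz > fs/2 = 22.35 kHz, folds to fs − 32.4 kHz = 12.3 kHz.
Distinct values: {5.4 kHz, 12.3 kHz, 16.9 kHz} → 3.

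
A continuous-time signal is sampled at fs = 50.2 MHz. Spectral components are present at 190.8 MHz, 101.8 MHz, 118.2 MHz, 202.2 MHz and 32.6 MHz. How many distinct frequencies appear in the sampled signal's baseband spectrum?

4

fs/2 = 25.1 MHz.
190.8 MHz mod fs = 40.2 MHz.
40.2 MHz > fs/2 = 25.1 MHz, folds to fs − 40.2 MHz = 10 MHz.
101.8 MHz mod fs = 1.4 MHz.
1.4 MHz ≤ fs/2 = 25.1 MHz, appears at 1.4 MHz.
118.2 MHz mod fs = 17.8 MHz.
17.8 MHz ≤ fs/2 = 25.1 MHz, appears at 17.8 MHz.
202.2 MHz mod fs = 1.4 MHz.
1.4 MHz ≤ fs/2 = 25.1 MHz, appears at 1.4 MHz.
32.6 MHz > fs/2 = 25.1 MHz, folds to fs − 32.6 MHz = 17.6 MHz.
Distinct values: {1.4 MHz, 10 MHz, 17.6 MHz, 17.8 MHz} → 4.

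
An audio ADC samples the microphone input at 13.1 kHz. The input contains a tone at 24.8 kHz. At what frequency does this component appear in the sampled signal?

24.8 kHz mod fs = 11.7 kHz.
11.7 kHz > fs/2 = 6.55 kHz, folds to fs − 11.7 kHz = 1.4 kHz.

1.4 kHz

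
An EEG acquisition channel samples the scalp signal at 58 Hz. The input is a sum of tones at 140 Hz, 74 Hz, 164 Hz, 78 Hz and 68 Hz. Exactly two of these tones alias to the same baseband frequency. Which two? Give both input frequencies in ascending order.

68 Hz, 164 Hz

fs/2 = 29 Hz.
140 Hz mod fs = 24 Hz.
24 Hz ≤ fs/2 = 29 Hz, appears at 24 Hz.
74 Hz mod fs = 16 Hz.
16 Hz ≤ fs/2 = 29 Hz, appears at 16 Hz.
164 Hz mod fs = 48 Hz.
48 Hz > fs/2 = 29 Hz, folds to fs − 48 Hz = 10 Hz.
78 Hz mod fs = 20 Hz.
20 Hz ≤ fs/2 = 29 Hz, appears at 20 Hz.
68 Hz mod fs = 10 Hz.
10 Hz ≤ fs/2 = 29 Hz, appears at 10 Hz.
68 Hz and 164 Hz both map to 10 Hz.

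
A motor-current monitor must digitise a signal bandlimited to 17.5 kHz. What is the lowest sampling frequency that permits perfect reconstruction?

Nyquist rate = 2 × 17.5 kHz = 35 kHz.

35 kHz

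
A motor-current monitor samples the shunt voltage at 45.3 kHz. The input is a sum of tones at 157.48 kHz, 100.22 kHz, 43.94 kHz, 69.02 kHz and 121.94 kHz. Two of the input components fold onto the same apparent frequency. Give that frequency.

fs/2 = 22.65 kHz.
157.48 kHz mod fs = 21.58 kHz.
21.58 kHz ≤ fs/2 = 22.65 kHz, appears at 21.58 kHz.
100.22 kHz mod fs = 9.62 kHz.
9.62 kHz ≤ fs/2 = 22.65 kHz, appears at 9.62 kHz.
43.94 kHz > fs/2 = 22.65 kHz, folds to fs − 43.94 kHz = 1.36 kHz.
69.02 kHz mod fs = 23.72 kHz.
23.72 kHz > fs/2 = 22.65 kHz, folds to fs − 23.72 kHz = 21.58 kHz.
121.94 kHz mod fs = 31.34 kHz.
31.34 kHz > fs/2 = 22.65 kHz, folds to fs − 31.34 kHz = 13.96 kHz.
69.02 kHz and 157.48 kHz both map to 21.58 kHz.

21.58 kHz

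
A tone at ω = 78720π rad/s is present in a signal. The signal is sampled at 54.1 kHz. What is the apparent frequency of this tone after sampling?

ω = 78720π rad/s → f = ω/(2π) = 39360 Hz = 39.36 kHz.
39.36 kHz > fs/2 = 27.05 kHz, folds to fs − 39.36 kHz = 14.74 kHz.

14.74 kHz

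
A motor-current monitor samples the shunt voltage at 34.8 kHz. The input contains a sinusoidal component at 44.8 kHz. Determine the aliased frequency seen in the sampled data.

10 kHz

44.8 kHz mod fs = 10 kHz.
10 kHz ≤ fs/2 = 17.4 kHz, appears at 10 kHz.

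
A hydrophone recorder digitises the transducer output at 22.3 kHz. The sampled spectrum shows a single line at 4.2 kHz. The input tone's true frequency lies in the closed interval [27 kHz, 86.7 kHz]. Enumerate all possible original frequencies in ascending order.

Frequencies that alias to 4.2 kHz are k·fs ± 4.2 kHz for integer k ≥ 0.
k=0: 4.2 kHz.
k=1: 18.1 kHz, 26.5 kHz.
k=2: 40.4 kHz, 48.8 kHz.
k=3: 62.7 kHz, 71.1 kHz.
k=4: 85 kHz, 93.4 kHz.
k=5: 107.3 kHz, 115.7 kHz.
Within [27 kHz, 86.7 kHz]: 40.4 kHz, 48.8 kHz, 62.7 kHz, 71.1 kHz, 85 kHz.

40.4 kHz, 48.8 kHz, 62.7 kHz, 71.1 kHz, 85 kHz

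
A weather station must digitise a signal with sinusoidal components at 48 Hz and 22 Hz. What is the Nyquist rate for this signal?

96 Hz

Highest-frequency component: 48 Hz.
Nyquist rate = 2 × 48 Hz = 96 Hz.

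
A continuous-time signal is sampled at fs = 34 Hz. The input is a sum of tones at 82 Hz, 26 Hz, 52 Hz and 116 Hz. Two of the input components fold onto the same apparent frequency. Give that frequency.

14 Hz

fs/2 = 17 Hz.
82 Hz mod fs = 14 Hz.
14 Hz ≤ fs/2 = 17 Hz, appears at 14 Hz.
26 Hz > fs/2 = 17 Hz, folds to fs − 26 Hz = 8 Hz.
52 Hz mod fs = 18 Hz.
18 Hz > fs/2 = 17 Hz, folds to fs − 18 Hz = 16 Hz.
116 Hz mod fs = 14 Hz.
14 Hz ≤ fs/2 = 17 Hz, appears at 14 Hz.
82 Hz and 116 Hz both map to 14 Hz.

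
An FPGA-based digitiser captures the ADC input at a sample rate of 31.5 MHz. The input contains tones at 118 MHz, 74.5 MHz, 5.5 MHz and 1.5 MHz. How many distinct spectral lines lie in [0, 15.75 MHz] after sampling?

4

fs/2 = 15.75 MHz.
118 MHz mod fs = 23.5 MHz.
23.5 MHz > fs/2 = 15.75 MHz, folds to fs − 23.5 MHz = 8 MHz.
74.5 MHz mod fs = 11.5 MHz.
11.5 MHz ≤ fs/2 = 15.75 MHz, appears at 11.5 MHz.
5.5 MHz ≤ fs/2 = 15.75 MHz, passes unchanged.
1.5 MHz ≤ fs/2 = 15.75 MHz, passes unchanged.
Distinct values: {1.5 MHz, 5.5 MHz, 8 MHz, 11.5 MHz} → 4.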